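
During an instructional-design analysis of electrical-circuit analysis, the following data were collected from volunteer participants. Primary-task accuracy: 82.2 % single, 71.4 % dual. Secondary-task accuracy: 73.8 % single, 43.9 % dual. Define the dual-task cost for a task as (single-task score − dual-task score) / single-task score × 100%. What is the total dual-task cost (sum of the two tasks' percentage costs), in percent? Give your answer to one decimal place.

53.7

Primary cost = (82.2 − 71.4) / 82.2 × 100% = 13.1387%.
Secondary cost = (73.8 − 43.9) / 73.8 × 100% = 40.5149%.
Total = 13.1387% + 40.5149% = 53.6536% ≈ 53.7%.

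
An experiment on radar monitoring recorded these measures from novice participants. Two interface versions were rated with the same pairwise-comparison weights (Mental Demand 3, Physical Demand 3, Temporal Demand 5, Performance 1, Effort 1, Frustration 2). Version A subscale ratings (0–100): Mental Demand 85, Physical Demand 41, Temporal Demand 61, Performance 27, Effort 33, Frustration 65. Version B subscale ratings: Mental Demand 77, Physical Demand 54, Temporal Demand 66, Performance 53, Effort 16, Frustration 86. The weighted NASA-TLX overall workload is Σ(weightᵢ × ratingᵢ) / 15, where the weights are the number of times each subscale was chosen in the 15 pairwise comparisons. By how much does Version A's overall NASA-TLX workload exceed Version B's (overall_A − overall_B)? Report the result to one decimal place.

-6.1

Version A weighted sum = 3·85 + 3·41 + 5·61 + 1·27 + 1·33 + 2·65 = 255 + 123 + 305 + 27 + 33 + 130 = 873; overall_A = 873/15 = 58.2000.
Version B weighted sum = 3·77 + 3·54 + 5·66 + 1·53 + 1·16 + 2·86 = 231 + 162 + 330 + 53 + 16 + 172 = 964; overall_B = 964/15 = 64.2667.
Difference = 58.2000 − 64.2667 = -6.0667 ≈ -6.1.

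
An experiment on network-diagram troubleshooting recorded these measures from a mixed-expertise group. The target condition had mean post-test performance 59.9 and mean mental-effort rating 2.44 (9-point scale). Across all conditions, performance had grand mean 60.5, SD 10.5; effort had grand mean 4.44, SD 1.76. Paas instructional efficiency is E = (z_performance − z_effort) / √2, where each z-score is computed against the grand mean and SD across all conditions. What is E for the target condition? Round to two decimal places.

0.76

z_performance = (59.9 − 60.5) / 10.5 = -0.6000 / 10.5 = -0.0571.
z_effort = (2.44 − 4.44) / 1.76 = -2.0000 / 1.76 = -1.1364.
z_P − z_E = -0.0571 − (-1.1364) = 1.0793.
E = 1.0793 / √2 = 1.0793 / 1.41421 = 0.7632 ≈ 0.76.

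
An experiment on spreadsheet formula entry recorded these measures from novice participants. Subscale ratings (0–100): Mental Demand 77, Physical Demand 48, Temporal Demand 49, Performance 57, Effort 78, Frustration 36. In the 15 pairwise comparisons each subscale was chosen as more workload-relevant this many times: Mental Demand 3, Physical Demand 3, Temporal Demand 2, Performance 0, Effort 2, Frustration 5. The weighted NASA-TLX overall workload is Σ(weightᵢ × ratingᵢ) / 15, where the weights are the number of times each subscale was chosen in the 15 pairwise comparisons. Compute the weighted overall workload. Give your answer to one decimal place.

The tallies are the weights (they sum to 15).
Weighted sum = 3·77 + 3·48 + 2·49 + 0·57 + 2·78 + 5·36
            = 231 + 144 + 98 + 0 + 156 + 180 = 809.
Overall workload = 809 / 15 = 53.9333 ≈ 53.9.

53.9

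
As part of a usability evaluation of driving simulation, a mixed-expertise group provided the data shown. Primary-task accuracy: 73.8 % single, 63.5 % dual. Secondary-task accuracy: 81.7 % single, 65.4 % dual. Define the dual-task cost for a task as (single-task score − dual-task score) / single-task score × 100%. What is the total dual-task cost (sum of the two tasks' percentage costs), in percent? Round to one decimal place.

33.9

Primary cost = (73.8 − 63.5) / 73.8 × 100% = 13.9566%.
Secondary cost = (81.7 − 65.4) / 81.7 × 100% = 19.9510%.
Total = 13.9566% + 19.9510% = 33.9076% ≈ 33.9%.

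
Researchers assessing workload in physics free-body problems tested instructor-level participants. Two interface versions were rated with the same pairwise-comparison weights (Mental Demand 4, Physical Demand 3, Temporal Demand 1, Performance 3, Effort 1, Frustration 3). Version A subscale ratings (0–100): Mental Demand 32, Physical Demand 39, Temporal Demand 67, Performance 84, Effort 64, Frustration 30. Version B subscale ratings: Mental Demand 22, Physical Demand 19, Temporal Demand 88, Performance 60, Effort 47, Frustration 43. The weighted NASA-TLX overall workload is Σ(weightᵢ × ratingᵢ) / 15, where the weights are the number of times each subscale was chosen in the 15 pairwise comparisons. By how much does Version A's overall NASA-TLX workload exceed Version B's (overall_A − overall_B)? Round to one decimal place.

Version A weighted sum = 4·32 + 3·39 + 1·67 + 3·84 + 1·64 + 3·30 = 128 + 117 + 67 + 252 + 64 + 90 = 718; overall_A = 718/15 = 47.8667.
Version B weighted sum = 4·22 + 3·19 + 1·88 + 3·60 + 1·47 + 3·43 = 88 + 57 + 88 + 180 + 47 + 129 = 589; overall_B = 589/15 = 39.2667.
Difference = 47.8667 − 39.2667 = 8.6000 ≈ 8.6.

8.6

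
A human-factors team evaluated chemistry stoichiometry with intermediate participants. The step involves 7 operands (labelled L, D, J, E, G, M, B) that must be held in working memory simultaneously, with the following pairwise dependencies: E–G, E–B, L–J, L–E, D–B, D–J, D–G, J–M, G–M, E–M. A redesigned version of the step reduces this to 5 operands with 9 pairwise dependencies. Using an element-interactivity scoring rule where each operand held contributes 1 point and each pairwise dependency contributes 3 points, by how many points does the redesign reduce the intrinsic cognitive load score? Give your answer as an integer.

Original: 7 × 1 + 10 × 3 = 7 + 30 = 37.
Redesigned: 5 × 1 + 9 × 3 = 5 + 27 = 32.
Reduction = 37 − 32 = 5.

5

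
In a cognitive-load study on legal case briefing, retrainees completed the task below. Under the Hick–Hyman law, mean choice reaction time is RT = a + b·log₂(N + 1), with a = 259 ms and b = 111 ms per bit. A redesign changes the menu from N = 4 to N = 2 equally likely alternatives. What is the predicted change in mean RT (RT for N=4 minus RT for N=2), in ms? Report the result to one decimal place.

RT(4) = 259 + 111·log₂(5) = 259 + 111·2.3219 = 516.7309 ms.
RT(2) = 259 + 111·log₂(3) = 259 + 111·1.5850 = 434.9350 ms.
Difference = 516.7309 − 434.9350 = 81.7959 ≈ 81.8 ms.

81.8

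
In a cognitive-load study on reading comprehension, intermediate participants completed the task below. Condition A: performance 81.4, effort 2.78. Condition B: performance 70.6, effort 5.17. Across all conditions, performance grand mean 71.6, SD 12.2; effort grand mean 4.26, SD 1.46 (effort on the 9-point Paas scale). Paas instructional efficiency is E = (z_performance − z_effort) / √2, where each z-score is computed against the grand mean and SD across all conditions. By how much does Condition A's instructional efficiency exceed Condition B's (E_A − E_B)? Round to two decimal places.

1.78

Condition A: z_P = (81.4 − 71.6)/12.2 = 0.8033; z_E = (2.78 − 4.26)/1.46 = -1.0137; E_A = (0.8033 − (-1.0137))/√2 = 1.2848.
Condition B: z_P = (70.6 − 71.6)/12.2 = -0.0820; z_E = (5.17 − 4.26)/1.46 = 0.6233; E_B = (-0.0820 − 0.6233)/√2 = -0.4987.
E_A − E_B = 1.2848 − (-0.4987) = 1.7835 ≈ 1.78.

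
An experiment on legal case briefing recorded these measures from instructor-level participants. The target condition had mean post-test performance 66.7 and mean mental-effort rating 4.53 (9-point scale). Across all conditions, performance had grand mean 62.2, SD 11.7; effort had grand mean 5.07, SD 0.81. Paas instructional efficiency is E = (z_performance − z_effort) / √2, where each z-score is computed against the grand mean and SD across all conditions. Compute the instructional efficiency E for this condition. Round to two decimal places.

0.74

z_performance = (66.7 − 62.2) / 11.7 = 4.5000 / 11.7 = 0.3846.
z_effort = (4.53 − 5.07) / 0.81 = -0.5400 / 0.81 = -0.6667.
z_P − z_E = 0.3846 − (-0.6667) = 1.0513.
E = 1.0513 / √2 = 1.0513 / 1.41421 = 0.7434 ≈ 0.74.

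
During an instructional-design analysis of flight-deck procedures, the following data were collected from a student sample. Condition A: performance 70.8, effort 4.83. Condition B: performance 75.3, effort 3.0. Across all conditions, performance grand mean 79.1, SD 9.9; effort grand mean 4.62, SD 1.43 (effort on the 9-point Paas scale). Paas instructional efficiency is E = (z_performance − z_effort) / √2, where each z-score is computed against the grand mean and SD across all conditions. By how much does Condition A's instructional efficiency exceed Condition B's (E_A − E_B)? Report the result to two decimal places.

-1.23

Condition A: z_P = (70.8 − 79.1)/9.9 = -0.8384; z_E = (4.83 − 4.62)/1.43 = 0.1469; E_A = (-0.8384 − 0.1469)/√2 = -0.6967.
Condition B: z_P = (75.3 − 79.1)/9.9 = -0.3838; z_E = (3.0 − 4.62)/1.43 = -1.1329; E_B = (-0.3838 − (-1.1329))/√2 = 0.5297.
E_A − E_B = -0.6967 − 0.5297 = -1.2264 ≈ -1.23.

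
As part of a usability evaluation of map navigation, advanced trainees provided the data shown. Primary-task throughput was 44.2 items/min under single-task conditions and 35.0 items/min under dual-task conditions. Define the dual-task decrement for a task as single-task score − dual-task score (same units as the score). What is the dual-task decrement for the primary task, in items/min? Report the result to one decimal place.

Decrement = 44.2 − 35.0 = 9.2000 items/min ≈ 9.2 items/min.

9.2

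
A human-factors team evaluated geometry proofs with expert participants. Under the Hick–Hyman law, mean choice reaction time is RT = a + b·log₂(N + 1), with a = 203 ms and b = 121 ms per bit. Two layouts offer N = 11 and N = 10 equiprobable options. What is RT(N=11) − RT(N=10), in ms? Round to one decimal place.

15.2

RT(11) = 203 + 121·log₂(12) = 203 + 121·3.5850 = 636.7850 ms.
RT(10) = 203 + 121·log₂(11) = 203 + 121·3.4594 = 621.5874 ms.
Difference = 636.7850 − 621.5874 = 15.1976 ≈ 15.2 ms.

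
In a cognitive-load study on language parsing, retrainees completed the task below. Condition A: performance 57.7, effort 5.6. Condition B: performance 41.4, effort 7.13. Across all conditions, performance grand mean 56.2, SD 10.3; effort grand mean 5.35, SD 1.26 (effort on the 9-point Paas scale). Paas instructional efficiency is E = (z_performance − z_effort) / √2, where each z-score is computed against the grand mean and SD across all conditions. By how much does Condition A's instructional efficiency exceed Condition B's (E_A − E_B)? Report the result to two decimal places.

1.98

Condition A: z_P = (57.7 − 56.2)/10.3 = 0.1456; z_E = (5.6 − 5.35)/1.26 = 0.1984; E_A = (0.1456 − 0.1984)/√2 = -0.0373.
Condition B: z_P = (41.4 − 56.2)/10.3 = -1.4369; z_E = (7.13 − 5.35)/1.26 = 1.4127; E_B = (-1.4369 − 1.4127)/√2 = -2.0150.
E_A − E_B = -0.0373 − (-2.0150) = 1.9777 ≈ 1.98.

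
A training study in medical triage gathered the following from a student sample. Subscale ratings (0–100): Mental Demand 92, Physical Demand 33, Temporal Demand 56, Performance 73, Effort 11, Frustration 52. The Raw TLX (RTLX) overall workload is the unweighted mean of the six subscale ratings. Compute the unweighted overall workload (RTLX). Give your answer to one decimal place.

52.8

Sum of ratings = 92 + 33 + 56 + 73 + 11 + 52 = 317.
RTLX = 317 / 6 = 52.8333 ≈ 52.8.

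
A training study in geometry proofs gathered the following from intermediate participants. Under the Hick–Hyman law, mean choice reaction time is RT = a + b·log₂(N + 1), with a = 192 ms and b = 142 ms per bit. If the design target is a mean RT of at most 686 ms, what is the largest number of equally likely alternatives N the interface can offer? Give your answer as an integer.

10

Set 192 + 142·log₂(N + 1) ≤ 686.
log₂(N + 1) ≤ (686 − 192) / 142 = 3.4789.
N + 1 ≤ 2^3.4789 = 11.1494.
N ≤ 10.1494, so the largest integer N is 10.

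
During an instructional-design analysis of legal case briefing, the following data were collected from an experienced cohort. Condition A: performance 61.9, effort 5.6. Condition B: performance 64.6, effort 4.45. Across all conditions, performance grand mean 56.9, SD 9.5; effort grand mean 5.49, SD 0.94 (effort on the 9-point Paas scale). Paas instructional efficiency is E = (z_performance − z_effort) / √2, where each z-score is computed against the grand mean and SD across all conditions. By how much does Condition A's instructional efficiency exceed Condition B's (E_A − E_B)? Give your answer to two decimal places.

Condition A: z_P = (61.9 − 56.9)/9.5 = 0.5263; z_E = (5.6 − 5.49)/0.94 = 0.1170; E_A = (0.5263 − 0.1170)/√2 = 0.2894.
Condition B: z_P = (64.6 − 56.9)/9.5 = 0.8105; z_E = (4.45 − 5.49)/0.94 = -1.1064; E_B = (0.8105 − (-1.1064))/√2 = 1.3555.
E_A − E_B = 0.2894 − 1.3555 = -1.0661 ≈ -1.07.

-1.07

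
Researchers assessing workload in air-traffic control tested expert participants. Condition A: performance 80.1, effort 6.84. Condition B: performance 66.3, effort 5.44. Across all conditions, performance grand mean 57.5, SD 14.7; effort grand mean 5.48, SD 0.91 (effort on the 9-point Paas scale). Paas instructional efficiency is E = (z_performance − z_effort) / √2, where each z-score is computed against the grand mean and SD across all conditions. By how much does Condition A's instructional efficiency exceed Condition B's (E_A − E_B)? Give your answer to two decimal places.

-0.42

Condition A: z_P = (80.1 − 57.5)/14.7 = 1.5374; z_E = (6.84 − 5.48)/0.91 = 1.4945; E_A = (1.5374 − 1.4945)/√2 = 0.0303.
Condition B: z_P = (66.3 − 57.5)/14.7 = 0.5986; z_E = (5.44 − 5.48)/0.91 = -0.0440; E_B = (0.5986 − (-0.0440))/√2 = 0.4544.
E_A − E_B = 0.0303 − 0.4544 = -0.4241 ≈ -0.42.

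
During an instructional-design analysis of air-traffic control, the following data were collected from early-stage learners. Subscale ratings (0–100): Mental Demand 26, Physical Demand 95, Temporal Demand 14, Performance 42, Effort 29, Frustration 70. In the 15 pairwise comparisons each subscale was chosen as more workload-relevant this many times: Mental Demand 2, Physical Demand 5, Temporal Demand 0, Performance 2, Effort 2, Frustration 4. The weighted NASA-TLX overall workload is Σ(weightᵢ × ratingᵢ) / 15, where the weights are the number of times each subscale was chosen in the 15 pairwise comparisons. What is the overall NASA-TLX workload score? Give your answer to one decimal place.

63.3

The tallies are the weights (they sum to 15).
Weighted sum = 2·26 + 5·95 + 0·14 + 2·42 + 2·29 + 4·70
            = 52 + 475 + 0 + 84 + 58 + 280 = 949.
Overall workload = 949 / 15 = 63.2667 ≈ 63.3.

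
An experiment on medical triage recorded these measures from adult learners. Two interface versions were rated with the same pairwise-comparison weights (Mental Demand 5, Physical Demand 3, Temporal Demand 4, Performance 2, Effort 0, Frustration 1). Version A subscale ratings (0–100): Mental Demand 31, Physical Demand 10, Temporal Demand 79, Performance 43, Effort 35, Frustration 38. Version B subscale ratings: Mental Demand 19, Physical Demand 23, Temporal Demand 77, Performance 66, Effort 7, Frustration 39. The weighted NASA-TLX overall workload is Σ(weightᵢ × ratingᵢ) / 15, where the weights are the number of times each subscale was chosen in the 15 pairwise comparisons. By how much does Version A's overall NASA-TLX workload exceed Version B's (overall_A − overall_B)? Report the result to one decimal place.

Version A weighted sum = 5·31 + 3·10 + 4·79 + 2·43 + 0·35 + 1·38 = 155 + 30 + 316 + 86 + 0 + 38 = 625; overall_A = 625/15 = 41.6667.
Version B weighted sum = 5·19 + 3·23 + 4·77 + 2·66 + 0·7 + 1·39 = 95 + 69 + 308 + 132 + 0 + 39 = 643; overall_B = 643/15 = 42.8667.
Difference = 41.6667 − 42.8667 = -1.2000 ≈ -1.2.

-1.2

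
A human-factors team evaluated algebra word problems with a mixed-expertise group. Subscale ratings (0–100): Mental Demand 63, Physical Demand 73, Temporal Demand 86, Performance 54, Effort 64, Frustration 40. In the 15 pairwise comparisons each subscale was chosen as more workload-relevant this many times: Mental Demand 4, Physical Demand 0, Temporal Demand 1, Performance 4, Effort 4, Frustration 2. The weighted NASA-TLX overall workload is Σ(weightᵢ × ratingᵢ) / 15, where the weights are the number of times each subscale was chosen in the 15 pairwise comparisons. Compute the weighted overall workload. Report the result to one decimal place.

59.3

The tallies are the weights (they sum to 15).
Weighted sum = 4·63 + 0·73 + 1·86 + 4·54 + 4·64 + 2·40
            = 252 + 0 + 86 + 216 + 256 + 80 = 890.
Overall workload = 890 / 15 = 59.3333 ≈ 59.3.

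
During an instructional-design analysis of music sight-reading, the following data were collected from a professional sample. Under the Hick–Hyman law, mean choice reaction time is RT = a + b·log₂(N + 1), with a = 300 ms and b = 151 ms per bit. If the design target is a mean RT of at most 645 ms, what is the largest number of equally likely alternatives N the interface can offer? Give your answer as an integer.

3

Set 300 + 151·log₂(N + 1) ≤ 645.
log₂(N + 1) ≤ (645 − 300) / 151 = 2.2848.
N + 1 ≤ 2^2.2848 = 4.8730.
N ≤ 3.8730, so the largest integer N is 3.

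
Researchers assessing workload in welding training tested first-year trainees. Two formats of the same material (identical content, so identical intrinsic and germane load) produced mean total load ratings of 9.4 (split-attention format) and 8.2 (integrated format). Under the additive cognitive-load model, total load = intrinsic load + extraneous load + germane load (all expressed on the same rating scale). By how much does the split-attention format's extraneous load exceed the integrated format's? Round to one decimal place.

Intrinsic and germane load are equal across formats, so the difference in total load equals the difference in extraneous load.
Extraneous-load difference = 9.4 − 8.2 = 1.2.

1.2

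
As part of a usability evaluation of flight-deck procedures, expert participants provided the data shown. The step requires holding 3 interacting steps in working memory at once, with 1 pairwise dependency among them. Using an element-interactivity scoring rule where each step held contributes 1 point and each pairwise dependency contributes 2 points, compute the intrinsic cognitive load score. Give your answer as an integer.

5

Element contribution: 3 × 1 = 3.
Interaction contribution: 1 × 2 = 2.
Intrinsic load = 3 + 2 = 5.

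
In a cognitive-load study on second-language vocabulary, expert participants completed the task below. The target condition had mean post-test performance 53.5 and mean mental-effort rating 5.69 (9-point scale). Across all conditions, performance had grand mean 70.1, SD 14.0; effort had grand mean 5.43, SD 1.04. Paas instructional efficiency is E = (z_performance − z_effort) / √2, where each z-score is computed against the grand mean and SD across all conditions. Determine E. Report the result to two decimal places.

-1.02

z_performance = (53.5 − 70.1) / 14.0 = -16.6000 / 14.0 = -1.1857.
z_effort = (5.69 − 5.43) / 1.04 = 0.2600 / 1.04 = 0.2500.
z_P − z_E = -1.1857 − 0.2500 = -1.4357.
E = -1.4357 / √2 = -1.4357 / 1.41421 = -1.0152 ≈ -1.02.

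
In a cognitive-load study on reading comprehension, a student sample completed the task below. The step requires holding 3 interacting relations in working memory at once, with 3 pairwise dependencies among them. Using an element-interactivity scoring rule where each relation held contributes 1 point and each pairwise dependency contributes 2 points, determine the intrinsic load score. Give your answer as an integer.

Element contribution: 3 × 1 = 3.
Interaction contribution: 3 × 2 = 6.
Intrinsic load = 3 + 6 = 9.

9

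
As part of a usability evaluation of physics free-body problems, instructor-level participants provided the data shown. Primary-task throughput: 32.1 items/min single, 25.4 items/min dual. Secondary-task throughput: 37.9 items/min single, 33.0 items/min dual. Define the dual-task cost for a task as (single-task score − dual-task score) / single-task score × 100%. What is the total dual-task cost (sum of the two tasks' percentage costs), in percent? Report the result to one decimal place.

33.8

Primary cost = (32.1 − 25.4) / 32.1 × 100% = 20.8723%.
Secondary cost = (37.9 − 33.0) / 37.9 × 100% = 12.9288%.
Total = 20.8723% + 12.9288% = 33.8011% ≈ 33.8%.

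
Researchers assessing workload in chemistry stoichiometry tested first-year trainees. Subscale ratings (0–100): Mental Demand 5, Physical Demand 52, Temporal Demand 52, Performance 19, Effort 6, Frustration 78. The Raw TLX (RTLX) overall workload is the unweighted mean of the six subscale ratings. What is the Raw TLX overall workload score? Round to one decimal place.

Sum of ratings = 5 + 52 + 52 + 19 + 6 + 78 = 212.
RTLX = 212 / 6 = 35.3333 ≈ 35.3.

35.3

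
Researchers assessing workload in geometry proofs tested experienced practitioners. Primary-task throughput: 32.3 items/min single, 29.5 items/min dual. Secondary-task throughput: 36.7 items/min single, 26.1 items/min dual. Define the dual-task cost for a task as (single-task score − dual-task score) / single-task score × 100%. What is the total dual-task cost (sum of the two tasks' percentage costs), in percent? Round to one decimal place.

37.6

Primary cost = (32.3 − 29.5) / 32.3 × 100% = 8.6687%.
Secondary cost = (36.7 − 26.1) / 36.7 × 100% = 28.8828%.
Total = 8.6687% + 28.8828% = 37.5515% ≈ 37.6%.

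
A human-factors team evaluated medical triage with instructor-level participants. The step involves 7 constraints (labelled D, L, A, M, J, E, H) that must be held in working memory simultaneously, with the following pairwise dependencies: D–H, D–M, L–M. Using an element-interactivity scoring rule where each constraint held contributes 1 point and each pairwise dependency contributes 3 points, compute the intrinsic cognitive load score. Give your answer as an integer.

16

Count of constraints held simultaneously: 7.
Count of pairwise dependencies listed: 3.
Element contribution: 7 × 1 = 7.
Interaction contribution: 3 × 3 = 9.
Intrinsic load = 7 + 9 = 16.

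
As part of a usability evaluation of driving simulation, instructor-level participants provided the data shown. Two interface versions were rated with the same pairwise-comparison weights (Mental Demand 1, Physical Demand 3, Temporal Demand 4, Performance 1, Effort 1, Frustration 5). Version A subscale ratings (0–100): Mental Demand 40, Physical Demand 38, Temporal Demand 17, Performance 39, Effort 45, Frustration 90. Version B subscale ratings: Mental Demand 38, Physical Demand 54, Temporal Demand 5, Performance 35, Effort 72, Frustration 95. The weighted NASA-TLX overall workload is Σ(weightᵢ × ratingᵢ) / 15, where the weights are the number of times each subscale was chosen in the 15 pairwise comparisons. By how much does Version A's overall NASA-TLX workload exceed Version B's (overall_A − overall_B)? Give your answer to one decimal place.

-3.1

Version A weighted sum = 1·40 + 3·38 + 4·17 + 1·39 + 1·45 + 5·90 = 40 + 114 + 68 + 39 + 45 + 450 = 756; overall_A = 756/15 = 50.4000.
Version B weighted sum = 1·38 + 3·54 + 4·5 + 1·35 + 1·72 + 5·95 = 38 + 162 + 20 + 35 + 72 + 475 = 802; overall_B = 802/15 = 53.4667.
Difference = 50.4000 − 53.4667 = -3.0667 ≈ -3.1.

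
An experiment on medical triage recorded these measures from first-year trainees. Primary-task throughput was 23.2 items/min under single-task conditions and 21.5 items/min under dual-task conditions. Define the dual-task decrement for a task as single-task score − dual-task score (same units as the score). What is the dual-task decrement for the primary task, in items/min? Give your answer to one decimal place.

1.7

Decrement = 23.2 − 21.5 = 1.7000 items/min ≈ 1.7 items/min.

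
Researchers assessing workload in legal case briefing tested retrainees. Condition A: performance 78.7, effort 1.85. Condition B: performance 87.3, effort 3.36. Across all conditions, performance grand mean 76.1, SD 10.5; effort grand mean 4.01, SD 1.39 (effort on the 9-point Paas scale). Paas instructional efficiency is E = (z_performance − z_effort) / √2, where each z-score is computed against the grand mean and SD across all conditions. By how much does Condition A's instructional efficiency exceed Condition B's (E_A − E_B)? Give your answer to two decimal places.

Condition A: z_P = (78.7 − 76.1)/10.5 = 0.2476; z_E = (1.85 − 4.01)/1.39 = -1.5540; E_A = (0.2476 − (-1.5540))/√2 = 1.2739.
Condition B: z_P = (87.3 − 76.1)/10.5 = 1.0667; z_E = (3.36 − 4.01)/1.39 = -0.4676; E_B = (1.0667 − (-0.4676))/√2 = 1.0849.
E_A − E_B = 1.2739 − 1.0849 = 0.1890 ≈ 0.19.

0.19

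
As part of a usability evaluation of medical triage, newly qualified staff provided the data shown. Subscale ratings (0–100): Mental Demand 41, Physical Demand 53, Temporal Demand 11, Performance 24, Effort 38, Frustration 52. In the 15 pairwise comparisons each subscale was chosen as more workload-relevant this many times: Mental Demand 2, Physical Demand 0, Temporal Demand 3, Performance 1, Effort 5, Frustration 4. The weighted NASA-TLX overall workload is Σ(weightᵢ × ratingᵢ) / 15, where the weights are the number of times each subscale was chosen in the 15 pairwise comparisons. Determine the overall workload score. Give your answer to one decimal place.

The tallies are the weights (they sum to 15).
Weighted sum = 2·41 + 0·53 + 3·11 + 1·24 + 5·38 + 4·52
            = 82 + 0 + 33 + 24 + 190 + 208 = 537.
Overall workload = 537 / 15 = 35.8000 ≈ 35.8.

35.8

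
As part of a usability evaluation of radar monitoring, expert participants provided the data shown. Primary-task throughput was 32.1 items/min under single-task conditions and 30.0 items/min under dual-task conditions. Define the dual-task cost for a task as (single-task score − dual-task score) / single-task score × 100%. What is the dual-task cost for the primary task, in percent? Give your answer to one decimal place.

Cost = (32.1 − 30.0) / 32.1 × 100%
     = 2.1000 / 32.1 × 100% = 6.5421%.
≈ 6.5%.

6.5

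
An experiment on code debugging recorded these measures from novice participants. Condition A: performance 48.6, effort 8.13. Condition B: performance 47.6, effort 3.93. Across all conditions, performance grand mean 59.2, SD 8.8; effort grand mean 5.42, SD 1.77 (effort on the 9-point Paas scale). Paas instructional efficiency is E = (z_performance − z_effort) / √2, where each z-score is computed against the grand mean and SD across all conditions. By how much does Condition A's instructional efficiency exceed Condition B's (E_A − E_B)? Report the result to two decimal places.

-1.60

Condition A: z_P = (48.6 − 59.2)/8.8 = -1.2045; z_E = (8.13 − 5.42)/1.77 = 1.5311; E_A = (-1.2045 − 1.5311)/√2 = -1.9344.
Condition B: z_P = (47.6 − 59.2)/8.8 = -1.3182; z_E = (3.93 − 5.42)/1.77 = -0.8418; E_B = (-1.3182 − (-0.8418))/√2 = -0.3369.
E_A − E_B = -1.9344 − (-0.3369) = -1.5975 ≈ -1.60.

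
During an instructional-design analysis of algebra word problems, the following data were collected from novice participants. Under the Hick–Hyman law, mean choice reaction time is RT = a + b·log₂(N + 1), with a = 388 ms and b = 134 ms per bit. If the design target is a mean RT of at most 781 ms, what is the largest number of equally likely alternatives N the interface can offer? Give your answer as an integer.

6

Set 388 + 134·log₂(N + 1) ≤ 781.
log₂(N + 1) ≤ (781 − 388) / 134 = 2.9328.
N + 1 ≤ 2^2.9328 = 7.6359.
N ≤ 6.6359, so the largest integer N is 6.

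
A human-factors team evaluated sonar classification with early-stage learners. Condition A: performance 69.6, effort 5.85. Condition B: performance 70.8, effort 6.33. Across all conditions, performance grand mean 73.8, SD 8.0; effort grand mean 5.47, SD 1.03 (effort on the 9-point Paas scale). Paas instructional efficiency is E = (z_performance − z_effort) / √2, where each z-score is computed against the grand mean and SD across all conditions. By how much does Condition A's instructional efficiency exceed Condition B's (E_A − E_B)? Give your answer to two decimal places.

0.22

Condition A: z_P = (69.6 − 73.8)/8.0 = -0.5250; z_E = (5.85 − 5.47)/1.03 = 0.3689; E_A = (-0.5250 − 0.3689)/√2 = -0.6321.
Condition B: z_P = (70.8 − 73.8)/8.0 = -0.3750; z_E = (6.33 − 5.47)/1.03 = 0.8350; E_B = (-0.3750 − 0.8350)/√2 = -0.8556.
E_A − E_B = -0.6321 − (-0.8556) = 0.2235 ≈ 0.22.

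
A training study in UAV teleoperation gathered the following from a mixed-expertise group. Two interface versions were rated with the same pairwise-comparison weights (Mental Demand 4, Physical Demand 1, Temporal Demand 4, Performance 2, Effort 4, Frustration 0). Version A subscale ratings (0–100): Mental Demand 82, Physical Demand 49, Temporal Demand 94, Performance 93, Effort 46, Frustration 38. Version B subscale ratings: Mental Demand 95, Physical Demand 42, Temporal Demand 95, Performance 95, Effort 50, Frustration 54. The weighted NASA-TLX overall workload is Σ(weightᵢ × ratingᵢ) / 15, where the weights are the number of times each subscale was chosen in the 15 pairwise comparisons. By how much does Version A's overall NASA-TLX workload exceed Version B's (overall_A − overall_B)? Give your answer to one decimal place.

-4.6

Version A weighted sum = 4·82 + 1·49 + 4·94 + 2·93 + 4·46 + 0·38 = 328 + 49 + 376 + 186 + 184 + 0 = 1123; overall_A = 1123/15 = 74.8667.
Version B weighted sum = 4·95 + 1·42 + 4·95 + 2·95 + 4·50 + 0·54 = 380 + 42 + 380 + 190 + 200 + 0 = 1192; overall_B = 1192/15 = 79.4667.
Difference = 74.8667 − 79.4667 = -4.6000 ≈ -4.6.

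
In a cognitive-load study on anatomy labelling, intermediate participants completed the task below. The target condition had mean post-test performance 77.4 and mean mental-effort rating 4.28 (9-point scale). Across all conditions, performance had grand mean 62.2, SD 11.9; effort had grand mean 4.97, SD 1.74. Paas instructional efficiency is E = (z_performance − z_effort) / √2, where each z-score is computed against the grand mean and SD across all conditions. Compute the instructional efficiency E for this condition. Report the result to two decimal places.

z_performance = (77.4 − 62.2) / 11.9 = 15.2000 / 11.9 = 1.2773.
z_effort = (4.28 − 4.97) / 1.74 = -0.6900 / 1.74 = -0.3966.
z_P − z_E = 1.2773 − (-0.3966) = 1.6739.
E = 1.6739 / √2 = 1.6739 / 1.41421 = 1.1836 ≈ 1.18.

1.18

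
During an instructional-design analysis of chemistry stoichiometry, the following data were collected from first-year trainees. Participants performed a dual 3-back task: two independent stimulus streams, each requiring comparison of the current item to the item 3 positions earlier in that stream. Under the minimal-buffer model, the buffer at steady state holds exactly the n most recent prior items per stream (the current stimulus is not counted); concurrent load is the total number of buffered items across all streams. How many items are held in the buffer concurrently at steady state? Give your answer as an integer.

Each stream's buffer holds its 3 most recent prior items.
Two independent streams: 2 × 3 = 6 buffered items at steady state.

6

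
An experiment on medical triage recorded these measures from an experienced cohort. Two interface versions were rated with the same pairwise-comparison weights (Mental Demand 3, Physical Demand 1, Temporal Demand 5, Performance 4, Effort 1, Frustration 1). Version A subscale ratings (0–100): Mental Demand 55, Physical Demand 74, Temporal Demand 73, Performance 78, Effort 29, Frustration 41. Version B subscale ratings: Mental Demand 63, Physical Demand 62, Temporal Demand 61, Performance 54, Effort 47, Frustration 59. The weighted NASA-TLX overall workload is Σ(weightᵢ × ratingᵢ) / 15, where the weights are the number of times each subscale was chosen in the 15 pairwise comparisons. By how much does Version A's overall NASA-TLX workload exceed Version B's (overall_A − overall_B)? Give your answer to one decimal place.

Version A weighted sum = 3·55 + 1·74 + 5·73 + 4·78 + 1·29 + 1·41 = 165 + 74 + 365 + 312 + 29 + 41 = 986; overall_A = 986/15 = 65.7333.
Version B weighted sum = 3·63 + 1·62 + 5·61 + 4·54 + 1·47 + 1·59 = 189 + 62 + 305 + 216 + 47 + 59 = 878; overall_B = 878/15 = 58.5333.
Difference = 65.7333 − 58.5333 = 7.2000 ≈ 7.2.

7.2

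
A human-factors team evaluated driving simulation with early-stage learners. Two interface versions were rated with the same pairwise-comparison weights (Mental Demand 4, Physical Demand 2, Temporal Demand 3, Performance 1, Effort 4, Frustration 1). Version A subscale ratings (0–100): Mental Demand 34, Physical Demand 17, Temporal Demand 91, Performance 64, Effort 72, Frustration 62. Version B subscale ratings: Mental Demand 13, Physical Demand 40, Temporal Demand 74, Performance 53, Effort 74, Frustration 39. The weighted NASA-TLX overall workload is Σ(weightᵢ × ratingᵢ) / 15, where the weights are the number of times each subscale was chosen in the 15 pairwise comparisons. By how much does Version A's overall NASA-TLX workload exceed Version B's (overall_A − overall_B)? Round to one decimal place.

7.7

Version A weighted sum = 4·34 + 2·17 + 3·91 + 1·64 + 4·72 + 1·62 = 136 + 34 + 273 + 64 + 288 + 62 = 857; overall_A = 857/15 = 57.1333.
Version B weighted sum = 4·13 + 2·40 + 3·74 + 1·53 + 4·74 + 1·39 = 52 + 80 + 222 + 53 + 296 + 39 = 742; overall_B = 742/15 = 49.4667.
Difference = 57.1333 − 49.4667 = 7.6666 ≈ 7.7.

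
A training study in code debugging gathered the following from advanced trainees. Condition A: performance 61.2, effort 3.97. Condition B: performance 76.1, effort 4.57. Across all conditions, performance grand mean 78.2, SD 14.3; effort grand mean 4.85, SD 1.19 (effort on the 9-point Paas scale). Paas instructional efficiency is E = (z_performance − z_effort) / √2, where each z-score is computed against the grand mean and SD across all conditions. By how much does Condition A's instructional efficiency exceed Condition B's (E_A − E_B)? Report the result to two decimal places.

-0.38

Condition A: z_P = (61.2 − 78.2)/14.3 = -1.1888; z_E = (3.97 − 4.85)/1.19 = -0.7395; E_A = (-1.1888 − (-0.7395))/√2 = -0.3177.
Condition B: z_P = (76.1 − 78.2)/14.3 = -0.1469; z_E = (4.57 − 4.85)/1.19 = -0.2353; E_B = (-0.1469 − (-0.2353))/√2 = 0.0625.
E_A − E_B = -0.3177 − 0.0625 = -0.3802 ≈ -0.38.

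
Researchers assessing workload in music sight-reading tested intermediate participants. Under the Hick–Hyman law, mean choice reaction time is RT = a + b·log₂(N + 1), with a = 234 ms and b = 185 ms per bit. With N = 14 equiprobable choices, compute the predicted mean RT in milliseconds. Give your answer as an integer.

957

log₂(14 + 1) = log₂(15) = 3.9069.
RT = 234 + 185 × 3.9069 = 234 + 722.7765 = 956.7765 ms.
≈ 957 ms.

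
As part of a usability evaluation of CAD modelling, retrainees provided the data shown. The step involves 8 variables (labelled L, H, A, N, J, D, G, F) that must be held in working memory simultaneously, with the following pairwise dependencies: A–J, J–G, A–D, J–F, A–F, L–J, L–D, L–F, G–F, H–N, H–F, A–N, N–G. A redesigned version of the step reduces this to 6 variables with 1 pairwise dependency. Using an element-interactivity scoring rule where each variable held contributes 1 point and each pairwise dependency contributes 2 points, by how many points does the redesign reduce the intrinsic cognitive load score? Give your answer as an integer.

26

Original: 8 × 1 + 13 × 2 = 8 + 26 = 34.
Redesigned: 6 × 1 + 1 × 2 = 6 + 2 = 8.
Reduction = 34 − 8 = 26.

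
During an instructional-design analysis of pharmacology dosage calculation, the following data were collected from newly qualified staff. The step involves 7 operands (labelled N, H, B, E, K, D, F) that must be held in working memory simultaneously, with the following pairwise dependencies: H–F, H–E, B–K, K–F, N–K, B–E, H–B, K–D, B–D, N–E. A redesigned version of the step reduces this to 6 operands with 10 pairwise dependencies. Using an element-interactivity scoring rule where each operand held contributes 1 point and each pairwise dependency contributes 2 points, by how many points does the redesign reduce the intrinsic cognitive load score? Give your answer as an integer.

Original: 7 × 1 + 10 × 2 = 7 + 20 = 27.
Redesigned: 6 × 1 + 10 × 2 = 6 + 20 = 26.
Reduction = 27 − 26 = 1.

1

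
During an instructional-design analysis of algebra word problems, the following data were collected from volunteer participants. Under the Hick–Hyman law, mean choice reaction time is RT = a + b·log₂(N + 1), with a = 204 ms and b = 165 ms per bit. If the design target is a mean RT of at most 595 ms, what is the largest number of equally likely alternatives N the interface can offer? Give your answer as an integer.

4

Set 204 + 165·log₂(N + 1) ≤ 595.
log₂(N + 1) ≤ (595 − 204) / 165 = 2.3697.
N + 1 ≤ 2^2.3697 = 5.1683.
N ≤ 4.1683, so the largest integer N is 4.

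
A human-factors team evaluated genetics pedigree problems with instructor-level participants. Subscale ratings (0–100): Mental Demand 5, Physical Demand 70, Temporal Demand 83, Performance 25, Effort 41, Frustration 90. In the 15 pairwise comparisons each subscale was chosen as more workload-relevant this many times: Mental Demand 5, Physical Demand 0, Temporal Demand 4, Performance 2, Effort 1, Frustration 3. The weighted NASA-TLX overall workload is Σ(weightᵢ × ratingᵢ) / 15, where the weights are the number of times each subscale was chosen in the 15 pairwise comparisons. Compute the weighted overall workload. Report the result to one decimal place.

47.9

The tallies are the weights (they sum to 15).
Weighted sum = 5·5 + 0·70 + 4·83 + 2·25 + 1·41 + 3·90
            = 25 + 0 + 332 + 50 + 41 + 270 = 718.
Overall workload = 718 / 15 = 47.8667 ≈ 47.9.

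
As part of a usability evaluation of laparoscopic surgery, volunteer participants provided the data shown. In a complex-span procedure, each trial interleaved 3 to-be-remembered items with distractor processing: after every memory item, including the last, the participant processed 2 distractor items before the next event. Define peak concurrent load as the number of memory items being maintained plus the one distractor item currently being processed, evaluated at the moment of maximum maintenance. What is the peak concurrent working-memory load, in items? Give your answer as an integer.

Maintenance is greatest during the distractor(s) after memory item 3: all 3 memory items are being held.
One distractor item is concurrently being processed.
Peak concurrent load = 3 + 1 = 4 items.

4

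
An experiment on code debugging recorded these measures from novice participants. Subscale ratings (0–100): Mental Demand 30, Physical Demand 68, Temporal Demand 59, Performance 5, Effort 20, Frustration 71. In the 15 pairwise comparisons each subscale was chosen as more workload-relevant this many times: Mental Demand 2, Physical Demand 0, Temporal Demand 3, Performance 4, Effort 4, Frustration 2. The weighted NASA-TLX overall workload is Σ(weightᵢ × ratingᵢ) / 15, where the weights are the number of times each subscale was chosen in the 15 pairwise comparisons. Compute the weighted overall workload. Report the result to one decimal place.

31.9

The tallies are the weights (they sum to 15).
Weighted sum = 2·30 + 0·68 + 3·59 + 4·5 + 4·20 + 2·71
            = 60 + 0 + 177 + 20 + 80 + 142 = 479.
Overall workload = 479 / 15 = 31.9333 ≈ 31.9.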